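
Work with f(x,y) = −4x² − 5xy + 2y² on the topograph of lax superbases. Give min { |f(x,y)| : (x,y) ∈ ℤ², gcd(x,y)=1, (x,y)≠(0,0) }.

descent: ρ → (2,5,-4)  [lands on river]
river: ρ → (-4,3,3)
river: ρ → (3,3,-4)
river: ρ → (-4,5,2)
river: ρ → (2,7,-1)
river: ρ → (-1,7,2)
closes: descent 1, river 6
min |a| on river = 1

1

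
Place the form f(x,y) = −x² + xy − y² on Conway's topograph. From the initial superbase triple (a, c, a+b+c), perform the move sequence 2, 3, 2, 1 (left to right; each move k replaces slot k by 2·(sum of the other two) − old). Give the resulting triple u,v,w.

start (-1,-1,-1) = (f(1,0),f(0,1),f(1,1))
replace slot 2: 2·((-1)+(-1)) − (-1) = -3 → (-1,-3,-1)
replace slot 3: 2·((-1)+(-3)) − (-1) = -7 → (-1,-3,-7)
replace slot 2: 2·((-1)+(-7)) − (-3) = -13 → (-1,-13,-7)
replace slot 1: 2·((-13)+(-7)) − (-1) = -39 → (-39,-13,-7)

-39,-13,-7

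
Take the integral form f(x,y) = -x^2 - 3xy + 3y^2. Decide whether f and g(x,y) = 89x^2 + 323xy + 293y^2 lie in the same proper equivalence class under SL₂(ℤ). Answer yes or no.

D₁ = 21, D₂ = 21
river cycle of f (length 2): (3, 3, -1), (-1, 3, 3)
river cycle of g (length 2): (3, 3, -1), (-1, 3, 3)
cycles coincide ⇒ equivalent

yes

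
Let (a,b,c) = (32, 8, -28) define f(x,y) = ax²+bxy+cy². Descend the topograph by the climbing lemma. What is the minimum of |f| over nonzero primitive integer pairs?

river: ρ → (-28,48,12)
river: ρ → (12,48,-28)
river: ρ → (-28,8,32)
river: ρ → (32,56,-4)
river: ρ → (-4,56,32)
river: ρ → (32,8,-28)
closes: descent 0, river 6
min |a| on river = 4

4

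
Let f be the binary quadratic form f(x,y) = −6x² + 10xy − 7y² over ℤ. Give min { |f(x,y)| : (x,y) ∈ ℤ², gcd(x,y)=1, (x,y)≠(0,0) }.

translate: b→2 (≡-10 mod 12), so (6,-10,7)→(6,2,3)
flip: (6,2,3)→(3,-2,6)
reduced (well bottom): (3,-2,6) with a≤c, −a<b≤a
well minimum |f| = |-3| = 3 (negative-definite)

3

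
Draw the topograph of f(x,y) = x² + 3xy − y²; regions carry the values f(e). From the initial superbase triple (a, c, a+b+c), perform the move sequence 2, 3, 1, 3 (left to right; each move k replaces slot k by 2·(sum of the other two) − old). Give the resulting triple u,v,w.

start (1,-1,3) = (f(1,0),f(0,1),f(1,1))
replace slot 2: 2·(1+3) − (-1) = 9 → (1,9,3)
replace slot 3: 2·(1+9) − 3 = 17 → (1,9,17)
replace slot 1: 2·(9+17) − 1 = 51 → (51,9,17)
replace slot 3: 2·(51+9) − 17 = 103 → (51,9,103)

51,9,103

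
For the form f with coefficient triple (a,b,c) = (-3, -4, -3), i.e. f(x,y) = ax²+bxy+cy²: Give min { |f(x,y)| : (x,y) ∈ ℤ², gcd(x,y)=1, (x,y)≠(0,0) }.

translate: b→-2 (≡4 mod 6), so (3,4,3)→(3,-2,2)
flip: (3,-2,2)→(2,2,3)
reduced (well bottom): (2,2,3) with a≤c, −a<b≤a
well minimum |f| = |-2| = 2 (negative-definite)

2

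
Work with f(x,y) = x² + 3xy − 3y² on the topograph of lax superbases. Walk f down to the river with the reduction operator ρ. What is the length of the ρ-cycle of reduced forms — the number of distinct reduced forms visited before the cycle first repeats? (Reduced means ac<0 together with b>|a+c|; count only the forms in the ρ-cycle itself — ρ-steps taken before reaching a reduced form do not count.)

D = 21, ⌊√D⌋ = 4
river: ρ → (-3,3,1)
river: ρ → (1,3,-3)
ρ-cycle length = 2 (tail of 0 descent steps not counted)

2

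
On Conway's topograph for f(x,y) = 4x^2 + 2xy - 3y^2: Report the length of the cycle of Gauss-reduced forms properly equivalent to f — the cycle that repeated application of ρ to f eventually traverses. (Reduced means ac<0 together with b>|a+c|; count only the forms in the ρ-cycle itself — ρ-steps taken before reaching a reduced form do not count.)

D = 52, ⌊√D⌋ = 7
river: ρ → (-3,4,3)
river: ρ → (3,2,-4)
river: ρ → (-4,6,1)
river: ρ → (1,6,-4)
river: ρ → (-4,2,3)
river: ρ → (3,4,-3)
river: ρ → (-3,2,4)
river: ρ → (4,6,-1)
river: ρ → (-1,6,4)
river: ρ → (4,2,-3)
ρ-cycle length = 10 (tail of 0 descent steps not counted)

10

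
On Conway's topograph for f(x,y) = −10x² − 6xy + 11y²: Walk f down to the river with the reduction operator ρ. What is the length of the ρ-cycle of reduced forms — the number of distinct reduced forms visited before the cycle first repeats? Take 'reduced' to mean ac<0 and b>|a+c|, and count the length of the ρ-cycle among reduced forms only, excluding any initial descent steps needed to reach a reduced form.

D = 476, ⌊√D⌋ = 21
descent: ρ → (11,6,-10)  [lands on river]
river: ρ → (-10,14,7)
river: ρ → (7,14,-10)
river: ρ → (-10,6,11)
river: ρ → (11,16,-5)
river: ρ → (-5,14,14)
river: ρ → (14,14,-5)
river: ρ → (-5,16,11)
ρ-cycle length = 8 (tail of 1 descent step not counted)

8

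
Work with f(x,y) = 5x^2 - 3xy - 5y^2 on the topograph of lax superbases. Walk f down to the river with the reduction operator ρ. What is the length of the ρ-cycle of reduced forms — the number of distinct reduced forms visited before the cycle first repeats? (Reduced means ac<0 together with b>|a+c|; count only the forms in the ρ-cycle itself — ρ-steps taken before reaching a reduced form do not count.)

D = 109, ⌊√D⌋ = 10
descent: ρ → (-5,3,5)  [lands on river]
river: ρ → (5,7,-3)
river: ρ → (-3,5,7)
river: ρ → (7,9,-1)
river: ρ → (-1,9,7)
river: ρ → (7,5,-3)
river: ρ → (-3,7,5)
river: ρ → (5,3,-5)
river: ρ → (-5,7,3)
river: ρ → (3,5,-7)
river: ρ → (-7,9,1)
river: ρ → (1,9,-7)
river: ρ → (-7,5,3)
river: ρ → (3,7,-5)
ρ-cycle length = 14 (tail of 1 descent step not counted)

14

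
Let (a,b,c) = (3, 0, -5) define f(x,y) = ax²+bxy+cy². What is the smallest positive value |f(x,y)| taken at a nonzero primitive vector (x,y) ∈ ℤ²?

descent: ρ → (-5,0,3)
descent: ρ → (3,6,-2)  [lands on river]
river: ρ → (-2,6,3)
closes: descent 2, river 2
min |a| on river = 2

2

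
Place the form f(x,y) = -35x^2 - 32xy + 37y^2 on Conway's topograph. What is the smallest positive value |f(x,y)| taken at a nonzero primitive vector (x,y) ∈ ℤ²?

descent: ρ → (37,32,-35)  [lands on river]
river: ρ → (-35,38,34)
river: ρ → (34,30,-39)
river: ρ → (-39,48,25)
river: ρ → (25,52,-35)
river: ρ → (-35,18,42)
river: ρ → (42,66,-11)
river: ρ → (-11,66,42)
river: ρ → (42,18,-35)
river: ρ → (-35,52,25)
river: ρ → (25,48,-39)
river: ρ → (-39,30,34)
river: ρ → (34,38,-35)
river: ρ → (-35,32,37)
river: ρ → (37,42,-30)
river: ρ → (-30,78,1)
river: ρ → (1,78,-30)
river: ρ → (-30,42,37)
closes: descent 1, river 18
min |a| on river = 1

1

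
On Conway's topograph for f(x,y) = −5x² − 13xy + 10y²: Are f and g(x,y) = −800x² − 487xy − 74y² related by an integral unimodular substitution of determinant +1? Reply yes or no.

D₁ = 369, D₂ = 369
river cycle of f (length 16): (10, 13, -5), (-5, 17, 4), (4, 15, -9), (-9, 3, 10), (10, 17, -2), (-2, 19, 1), (1, 19, -2), (-2, 17, 10), (10, 3, -9), (-9, 15, 4), … (6 more)
river cycle of g (length 16): (-5, 17, 4), (4, 15, -9), (-9, 3, 10), (10, 17, -2), (-2, 19, 1), (1, 19, -2), (-2, 17, 10), (10, 3, -9), (-9, 15, 4), (4, 17, -5), … (6 more)
cycles coincide ⇒ equivalent

yes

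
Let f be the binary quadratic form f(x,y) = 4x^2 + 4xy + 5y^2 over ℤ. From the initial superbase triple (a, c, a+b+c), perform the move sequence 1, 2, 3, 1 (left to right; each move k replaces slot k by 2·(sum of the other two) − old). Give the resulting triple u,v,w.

start (4,5,13) = (f(1,0),f(0,1),f(1,1))
replace slot 1: 2·(5+13) − 4 = 32 → (32,5,13)
replace slot 2: 2·(32+13) − 5 = 85 → (32,85,13)
replace slot 3: 2·(32+85) − 13 = 221 → (32,85,221)
replace slot 1: 2·(85+221) − 32 = 580 → (580,85,221)

580,85,221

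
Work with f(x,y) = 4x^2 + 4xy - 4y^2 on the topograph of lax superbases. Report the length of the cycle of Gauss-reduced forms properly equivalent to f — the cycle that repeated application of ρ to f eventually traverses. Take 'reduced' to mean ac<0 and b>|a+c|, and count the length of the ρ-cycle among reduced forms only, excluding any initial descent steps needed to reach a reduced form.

D = 80, ⌊√D⌋ = 8
river: ρ → (-4,4,4)
river: ρ → (4,4,-4)
ρ-cycle length = 2 (tail of 0 descent steps not counted)

2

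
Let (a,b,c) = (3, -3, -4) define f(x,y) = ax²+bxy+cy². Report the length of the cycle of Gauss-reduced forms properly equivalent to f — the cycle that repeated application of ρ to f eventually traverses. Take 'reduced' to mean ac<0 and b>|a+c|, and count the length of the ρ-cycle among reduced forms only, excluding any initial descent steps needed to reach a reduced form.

D = 57, ⌊√D⌋ = 7
descent: ρ → (-4,3,3)  [lands on river]
river: ρ → (3,3,-4)
river: ρ → (-4,5,2)
river: ρ → (2,7,-1)
river: ρ → (-1,7,2)
river: ρ → (2,5,-4)
ρ-cycle length = 6 (tail of 1 descent step not counted)

6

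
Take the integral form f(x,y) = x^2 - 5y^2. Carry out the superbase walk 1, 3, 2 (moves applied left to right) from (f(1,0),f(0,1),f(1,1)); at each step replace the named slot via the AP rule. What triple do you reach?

start (1,-5,-4) = (f(1,0),f(0,1),f(1,1))
replace slot 1: 2·((-5)+(-4)) − 1 = -19 → (-19,-5,-4)
replace slot 3: 2·((-19)+(-5)) − (-4) = -44 → (-19,-5,-44)
replace slot 2: 2·((-19)+(-44)) − (-5) = -121 → (-19,-121,-44)

-19,-121,-44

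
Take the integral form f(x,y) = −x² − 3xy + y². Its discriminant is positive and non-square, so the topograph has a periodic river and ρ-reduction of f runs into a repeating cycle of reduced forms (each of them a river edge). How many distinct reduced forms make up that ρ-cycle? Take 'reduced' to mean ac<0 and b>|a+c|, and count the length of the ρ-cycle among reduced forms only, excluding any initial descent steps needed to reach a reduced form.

D = 13, ⌊√D⌋ = 3
descent: ρ → (1,3,-1)  [lands on river]
river: ρ → (-1,3,1)
ρ-cycle length = 2 (tail of 1 descent step not counted)

2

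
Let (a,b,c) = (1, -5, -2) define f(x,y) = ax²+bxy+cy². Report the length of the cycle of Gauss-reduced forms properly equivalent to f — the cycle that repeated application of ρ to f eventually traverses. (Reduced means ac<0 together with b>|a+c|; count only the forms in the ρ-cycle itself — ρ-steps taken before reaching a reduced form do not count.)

D = 33, ⌊√D⌋ = 5
descent: ρ → (-2,5,1)  [lands on river]
river: ρ → (1,5,-2)
river: ρ → (-2,3,3)
river: ρ → (3,3,-2)
ρ-cycle length = 4 (tail of 1 descent step not counted)

4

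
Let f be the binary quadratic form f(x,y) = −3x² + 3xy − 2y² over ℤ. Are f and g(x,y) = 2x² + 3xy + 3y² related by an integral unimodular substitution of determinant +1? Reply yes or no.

D₁ = -15, D₂ = -15
f is negative-definite; reduce −f:
−f: translate: b→3 (≡-3 mod 6), so (3,-3,2)→(3,3,2)
−f: flip: (3,3,2)→(2,-3,3)
−f: translate: b→1 (≡-3 mod 4), so (2,-3,3)→(2,1,2)
−f: reduced (well bottom): (2,1,2) with a≤c, −a<b≤a
flip sign back: reduced form of f is (-2,-1,-2)
g: translate: b→-1 (≡3 mod 4), so (2,3,3)→(2,-1,2)
g: flip: (2,-1,2)→(2,1,2)
g: reduced (well bottom): (2,1,2) with a≤c, −a<b≤a
reduced forms (-2, -1, -2) vs (2, 1, 2) ⇒ inequivalent

no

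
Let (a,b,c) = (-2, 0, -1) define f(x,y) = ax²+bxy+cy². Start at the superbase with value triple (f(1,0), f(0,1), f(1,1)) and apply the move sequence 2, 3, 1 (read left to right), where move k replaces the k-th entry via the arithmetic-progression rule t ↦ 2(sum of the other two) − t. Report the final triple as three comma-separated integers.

start (-2,-1,-3) = (f(1,0),f(0,1),f(1,1))
replace slot 2: 2·((-2)+(-3)) − (-1) = -9 → (-2,-9,-3)
replace slot 3: 2·((-2)+(-9)) − (-3) = -19 → (-2,-9,-19)
replace slot 1: 2·((-9)+(-19)) − (-2) = -54 → (-54,-9,-19)

-54,-9,-19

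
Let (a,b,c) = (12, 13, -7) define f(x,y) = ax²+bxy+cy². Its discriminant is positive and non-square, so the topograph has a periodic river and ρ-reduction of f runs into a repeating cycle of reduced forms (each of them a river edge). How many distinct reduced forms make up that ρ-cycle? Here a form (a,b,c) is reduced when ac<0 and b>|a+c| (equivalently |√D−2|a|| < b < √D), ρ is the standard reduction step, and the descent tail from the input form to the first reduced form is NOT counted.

D = 505, ⌊√D⌋ = 22
river: ρ → (-7,15,10)
river: ρ → (10,5,-12)
river: ρ → (-12,19,3)
river: ρ → (3,17,-18)
river: ρ → (-18,19,2)
river: ρ → (2,21,-8)
river: ρ → (-8,11,12)
river: ρ → (12,13,-7)
ρ-cycle length = 8 (tail of 0 descent steps not counted)

8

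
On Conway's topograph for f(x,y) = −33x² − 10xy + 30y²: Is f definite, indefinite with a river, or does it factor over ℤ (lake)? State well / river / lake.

D = b²−4ac = (-10)² − 4·(-33)·30 = 4060
D > 0 non-square ⇒ indefinite ⇒ periodic river

river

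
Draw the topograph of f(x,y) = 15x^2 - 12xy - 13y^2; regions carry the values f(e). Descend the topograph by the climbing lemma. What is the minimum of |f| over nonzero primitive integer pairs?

descent: ρ → (-13,12,15)  [lands on river]
river: ρ → (15,18,-10)
river: ρ → (-10,22,11)
river: ρ → (11,22,-10)
river: ρ → (-10,18,15)
river: ρ → (15,12,-13)
river: ρ → (-13,14,14)
river: ρ → (14,14,-13)
closes: descent 1, river 8
min |a| on river = 10

10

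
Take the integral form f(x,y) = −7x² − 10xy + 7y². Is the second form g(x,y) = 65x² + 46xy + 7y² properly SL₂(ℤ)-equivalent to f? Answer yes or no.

D₁ = 296, D₂ = 296
river cycle of f (length 10): (7, 10, -7), (-7, 4, 10), (10, 16, -1), (-1, 16, 10), (10, 4, -7), (-7, 10, 7), (7, 4, -10), (-10, 16, 1), (1, 16, -10), (-10, 4, 7)
river cycle of g (length 10): (7, 10, -7), (-7, 4, 10), (10, 16, -1), (-1, 16, 10), (10, 4, -7), (-7, 10, 7), (7, 4, -10), (-10, 16, 1), (1, 16, -10), (-10, 4, 7)
cycles coincide ⇒ equivalent

yes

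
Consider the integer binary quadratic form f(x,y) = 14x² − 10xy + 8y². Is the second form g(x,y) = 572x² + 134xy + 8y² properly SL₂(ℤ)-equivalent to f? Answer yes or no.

D₁ = -348, D₂ = -348
f: flip: (14,-10,8)→(8,10,14)
f: translate: b→-6 (≡10 mod 16), so (8,10,14)→(8,-6,12)
f: reduced (well bottom): (8,-6,12) with a≤c, −a<b≤a
g: flip: (572,134,8)→(8,-134,572)
g: translate: b→-6 (≡-134 mod 16), so (8,-134,572)→(8,-6,12)
g: reduced (well bottom): (8,-6,12) with a≤c, −a<b≤a
reduced forms (8, -6, 12) vs (8, -6, 12) ⇒ equivalent

yes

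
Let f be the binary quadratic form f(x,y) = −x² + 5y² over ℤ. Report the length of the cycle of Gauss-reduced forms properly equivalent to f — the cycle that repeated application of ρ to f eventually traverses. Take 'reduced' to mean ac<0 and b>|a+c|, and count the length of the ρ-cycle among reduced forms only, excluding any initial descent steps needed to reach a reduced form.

D = 20, ⌊√D⌋ = 4
descent: ρ → (5,0,-1)
descent: ρ → (-1,4,1)  [lands on river]
river: ρ → (1,4,-1)
ρ-cycle length = 2 (tail of 2 descent steps not counted)

2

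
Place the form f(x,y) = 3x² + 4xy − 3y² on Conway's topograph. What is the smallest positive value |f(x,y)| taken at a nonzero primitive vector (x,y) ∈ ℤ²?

river: ρ → (-3,2,4)
river: ρ → (4,6,-1)
river: ρ → (-1,6,4)
river: ρ → (4,2,-3)
river: ρ → (-3,4,3)
river: ρ → (3,2,-4)
river: ρ → (-4,6,1)
river: ρ → (1,6,-4)
river: ρ → (-4,2,3)
river: ρ → (3,4,-3)
closes: descent 0, river 10
min |a| on river = 1

1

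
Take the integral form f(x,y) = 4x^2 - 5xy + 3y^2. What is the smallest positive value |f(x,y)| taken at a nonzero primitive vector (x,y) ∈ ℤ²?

translate: b→3 (≡-5 mod 8), so (4,-5,3)→(4,3,2)
flip: (4,3,2)→(2,-3,4)
translate: b→1 (≡-3 mod 4), so (2,-3,4)→(2,1,3)
reduced (well bottom): (2,1,3) with a≤c, −a<b≤a
well minimum = a = 2

2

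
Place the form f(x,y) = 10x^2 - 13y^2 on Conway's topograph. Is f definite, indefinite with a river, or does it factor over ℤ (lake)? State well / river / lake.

D = b²−4ac = 0² − 4·10·(-13) = 520
D > 0 non-square ⇒ indefinite ⇒ periodic river

river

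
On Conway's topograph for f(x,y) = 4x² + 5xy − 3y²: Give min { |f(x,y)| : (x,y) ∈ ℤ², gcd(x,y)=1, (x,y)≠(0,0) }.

river: ρ → (-3,7,2)
river: ρ → (2,5,-6)
river: ρ → (-6,7,1)
river: ρ → (1,7,-6)
river: ρ → (-6,5,2)
river: ρ → (2,7,-3)
river: ρ → (-3,5,4)
river: ρ → (4,3,-4)
river: ρ → (-4,5,3)
river: ρ → (3,7,-2)
river: ρ → (-2,5,6)
river: ρ → (6,7,-1)
river: ρ → (-1,7,6)
river: ρ → (6,5,-2)
river: ρ → (-2,7,3)
river: ρ → (3,5,-4)
river: ρ → (-4,3,4)
river: ρ → (4,5,-3)
closes: descent 0, river 18
min |a| on river = 1

1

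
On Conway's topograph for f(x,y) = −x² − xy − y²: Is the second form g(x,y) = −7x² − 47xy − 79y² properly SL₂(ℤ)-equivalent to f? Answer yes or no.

D₁ = -3, D₂ = -3
f is negative-definite; reduce −f:
−f: reduced (well bottom): (1,1,1) with a≤c, −a<b≤a
flip sign back: reduced form of f is (-1,-1,-1)
g is negative-definite; reduce −g:
−g: translate: b→5 (≡47 mod 14), so (7,47,79)→(7,5,1)
−g: flip: (7,5,1)→(1,-5,7)
−g: translate: b→1 (≡-5 mod 2), so (1,-5,7)→(1,1,1)
−g: reduced (well bottom): (1,1,1) with a≤c, −a<b≤a
flip sign back: reduced form of g is (-1,-1,-1)
reduced forms (-1, -1, -1) vs (-1, -1, -1) ⇒ equivalent

yes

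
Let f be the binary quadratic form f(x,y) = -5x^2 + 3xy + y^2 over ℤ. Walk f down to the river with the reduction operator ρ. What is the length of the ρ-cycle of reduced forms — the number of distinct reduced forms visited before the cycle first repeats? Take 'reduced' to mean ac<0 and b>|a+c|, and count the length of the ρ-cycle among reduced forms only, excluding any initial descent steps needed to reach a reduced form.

D = 29, ⌊√D⌋ = 5
descent: ρ → (1,5,-1)  [lands on river]
river: ρ → (-1,5,1)
ρ-cycle length = 2 (tail of 1 descent step not counted)

2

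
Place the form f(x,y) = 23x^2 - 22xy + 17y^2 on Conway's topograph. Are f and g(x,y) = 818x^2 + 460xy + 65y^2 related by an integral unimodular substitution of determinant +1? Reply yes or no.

D₁ = -1080, D₂ = -1080
f: flip: (23,-22,17)→(17,22,23)
f: translate: b→-12 (≡22 mod 34), so (17,22,23)→(17,-12,18)
f: reduced (well bottom): (17,-12,18) with a≤c, −a<b≤a
g: flip: (818,460,65)→(65,-460,818)
g: translate: b→60 (≡-460 mod 130), so (65,-460,818)→(65,60,18)
g: flip: (65,60,18)→(18,-60,65)
g: translate: b→12 (≡-60 mod 36), so (18,-60,65)→(18,12,17)
g: flip: (18,12,17)→(17,-12,18)
g: reduced (well bottom): (17,-12,18) with a≤c, −a<b≤a
reduced forms (17, -12, 18) vs (17, -12, 18) ⇒ equivalent

yes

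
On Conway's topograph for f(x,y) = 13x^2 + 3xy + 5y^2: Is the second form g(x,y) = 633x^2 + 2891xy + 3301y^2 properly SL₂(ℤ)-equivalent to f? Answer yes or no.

D₁ = -251, D₂ = -251
f: flip: (13,3,5)→(5,-3,13)
f: reduced (well bottom): (5,-3,13) with a≤c, −a<b≤a
g: translate: b→359 (≡2891 mod 1266), so (633,2891,3301)→(633,359,51)
g: flip: (633,359,51)→(51,-359,633)
g: translate: b→49 (≡-359 mod 102), so (51,-359,633)→(51,49,13)
g: flip: (51,49,13)→(13,-49,51)
g: translate: b→3 (≡-49 mod 26), so (13,-49,51)→(13,3,5)
g: flip: (13,3,5)→(5,-3,13)
g: reduced (well bottom): (5,-3,13) with a≤c, −a<b≤a
reduced forms (5, -3, 13) vs (5, -3, 13) ⇒ equivalent

yes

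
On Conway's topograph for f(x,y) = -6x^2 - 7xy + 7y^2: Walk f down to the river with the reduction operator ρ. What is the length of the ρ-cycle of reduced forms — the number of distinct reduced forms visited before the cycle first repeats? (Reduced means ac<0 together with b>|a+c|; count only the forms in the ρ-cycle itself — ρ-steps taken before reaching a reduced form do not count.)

D = 217, ⌊√D⌋ = 14
descent: ρ → (7,7,-6)  [lands on river]
river: ρ → (-6,5,8)
river: ρ → (8,11,-3)
river: ρ → (-3,13,4)
river: ρ → (4,11,-6)
river: ρ → (-6,13,2)
river: ρ → (2,11,-12)
river: ρ → (-12,13,1)
river: ρ → (1,13,-12)
river: ρ → (-12,11,2)
river: ρ → (2,13,-6)
river: ρ → (-6,11,4)
river: ρ → (4,13,-3)
river: ρ → (-3,11,8)
river: ρ → (8,5,-6)
river: ρ → (-6,7,7)
ρ-cycle length = 16 (tail of 1 descent step not counted)

16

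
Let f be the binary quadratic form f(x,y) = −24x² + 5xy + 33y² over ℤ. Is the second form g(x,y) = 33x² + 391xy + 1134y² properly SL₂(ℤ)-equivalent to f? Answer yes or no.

D₁ = 3193, D₂ = 3193
river cycle of f (length 70): (-24, 53, 4), (4, 51, -37), (-37, 23, 18), (18, 49, -11), (-11, 39, 38), (38, 37, -12), (-12, 35, 41), (41, 47, -6), (-6, 49, 33), (33, 17, -22), … (60 more)
river cycle of g (length 70): (-24, 53, 4), (4, 51, -37), (-37, 23, 18), (18, 49, -11), (-11, 39, 38), (38, 37, -12), (-12, 35, 41), (41, 47, -6), (-6, 49, 33), (33, 17, -22), … (60 more)
cycles coincide ⇒ equivalent

yes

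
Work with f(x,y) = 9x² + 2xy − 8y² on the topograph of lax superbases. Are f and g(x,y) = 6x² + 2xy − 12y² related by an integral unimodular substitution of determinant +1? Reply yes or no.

D₁ = 292, D₂ = 292
river cycle of f (length 14): (-8, 14, 3), (3, 16, -3), (-3, 14, 8), (8, 2, -9), (-9, 16, 1), (1, 16, -9), (-9, 2, 8), (8, 14, -3), (-3, 16, 3), (3, 14, -8), … (4 more)
river cycle of g (length 18): (6, 14, -4), (-4, 10, 12), (12, 14, -2), (-2, 14, 12), (12, 10, -4), (-4, 14, 6), (6, 10, -8), (-8, 6, 8), (8, 10, -6), (-6, 14, 4), … (8 more)
cycles differ ⇒ inequivalent

no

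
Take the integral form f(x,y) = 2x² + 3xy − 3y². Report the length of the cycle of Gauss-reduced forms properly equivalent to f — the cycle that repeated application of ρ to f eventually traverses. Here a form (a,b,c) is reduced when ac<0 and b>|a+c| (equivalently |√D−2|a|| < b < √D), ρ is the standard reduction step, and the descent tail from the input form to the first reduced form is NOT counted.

D = 33, ⌊√D⌋ = 5
river: ρ → (-3,3,2)
river: ρ → (2,5,-1)
river: ρ → (-1,5,2)
river: ρ → (2,3,-3)
ρ-cycle length = 4 (tail of 0 descent steps not counted)

4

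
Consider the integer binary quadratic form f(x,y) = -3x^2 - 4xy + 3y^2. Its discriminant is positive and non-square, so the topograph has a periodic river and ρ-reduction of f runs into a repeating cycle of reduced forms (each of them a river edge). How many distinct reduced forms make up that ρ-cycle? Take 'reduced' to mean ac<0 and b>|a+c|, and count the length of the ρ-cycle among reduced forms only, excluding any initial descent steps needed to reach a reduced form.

D = 52, ⌊√D⌋ = 7
descent: ρ → (3,4,-3)  [lands on river]
river: ρ → (-3,2,4)
river: ρ → (4,6,-1)
river: ρ → (-1,6,4)
river: ρ → (4,2,-3)
river: ρ → (-3,4,3)
river: ρ → (3,2,-4)
river: ρ → (-4,6,1)
river: ρ → (1,6,-4)
river: ρ → (-4,2,3)
ρ-cycle length = 10 (tail of 1 descent step not counted)

10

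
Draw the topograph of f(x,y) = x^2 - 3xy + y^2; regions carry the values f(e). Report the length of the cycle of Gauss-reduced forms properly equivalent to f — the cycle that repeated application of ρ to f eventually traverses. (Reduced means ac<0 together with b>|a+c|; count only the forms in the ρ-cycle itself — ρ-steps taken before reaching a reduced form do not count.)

D = 5, ⌊√D⌋ = 2
descent: ρ → (1,1,-1)  [lands on river]
river: ρ → (-1,1,1)
ρ-cycle length = 2 (tail of 1 descent step not counted)

2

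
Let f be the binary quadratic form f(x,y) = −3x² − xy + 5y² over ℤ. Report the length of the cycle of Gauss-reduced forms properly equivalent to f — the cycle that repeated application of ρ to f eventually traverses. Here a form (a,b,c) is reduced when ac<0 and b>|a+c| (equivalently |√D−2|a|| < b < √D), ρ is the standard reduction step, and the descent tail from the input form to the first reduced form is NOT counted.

D = 61, ⌊√D⌋ = 7
descent: ρ → (5,1,-3)
descent: ρ → (-3,5,3)  [lands on river]
river: ρ → (3,7,-1)
river: ρ → (-1,7,3)
river: ρ → (3,5,-3)
river: ρ → (-3,7,1)
river: ρ → (1,7,-3)
ρ-cycle length = 6 (tail of 2 descent steps not counted)

6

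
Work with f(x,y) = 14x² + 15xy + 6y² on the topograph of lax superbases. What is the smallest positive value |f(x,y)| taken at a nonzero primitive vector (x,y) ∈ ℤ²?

translate: b→-13 (≡15 mod 28), so (14,15,6)→(14,-13,5)
flip: (14,-13,5)→(5,13,14)
translate: b→3 (≡13 mod 10), so (5,13,14)→(5,3,6)
reduced (well bottom): (5,3,6) with a≤c, −a<b≤a
well minimum = a = 5

5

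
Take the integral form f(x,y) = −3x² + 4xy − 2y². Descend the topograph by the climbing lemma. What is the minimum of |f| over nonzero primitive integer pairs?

translate: b→2 (≡-4 mod 6), so (3,-4,2)→(3,2,1)
flip: (3,2,1)→(1,-2,3)
translate: b→0 (≡-2 mod 2), so (1,-2,3)→(1,0,2)
reduced (well bottom): (1,0,2) with a≤c, −a<b≤a
well minimum |f| = |-1| = 1 (negative-definite)

1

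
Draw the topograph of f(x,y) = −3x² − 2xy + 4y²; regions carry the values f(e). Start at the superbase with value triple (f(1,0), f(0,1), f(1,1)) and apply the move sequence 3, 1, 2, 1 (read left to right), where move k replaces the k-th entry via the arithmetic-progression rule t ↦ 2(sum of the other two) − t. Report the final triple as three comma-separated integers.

start (-3,4,-1) = (f(1,0),f(0,1),f(1,1))
replace slot 3: 2·((-3)+4) − (-1) = 3 → (-3,4,3)
replace slot 1: 2·(4+3) − (-3) = 17 → (17,4,3)
replace slot 2: 2·(17+3) − 4 = 36 → (17,36,3)
replace slot 1: 2·(36+3) − 17 = 61 → (61,36,3)

61,36,3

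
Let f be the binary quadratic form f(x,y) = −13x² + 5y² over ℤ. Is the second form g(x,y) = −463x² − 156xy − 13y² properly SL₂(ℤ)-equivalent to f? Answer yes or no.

D₁ = 260, D₂ = 260
river cycle of f (length 10): (5, 10, -8), (-8, 6, 7), (7, 8, -7), (-7, 6, 8), (8, 10, -5), (-5, 10, 8), (8, 6, -7), (-7, 8, 7), (7, 6, -8), (-8, 10, 5)
river cycle of g (length 10): (5, 10, -8), (-8, 6, 7), (7, 8, -7), (-7, 6, 8), (8, 10, -5), (-5, 10, 8), (8, 6, -7), (-7, 8, 7), (7, 6, -8), (-8, 10, 5)
cycles coincide ⇒ equivalent

yes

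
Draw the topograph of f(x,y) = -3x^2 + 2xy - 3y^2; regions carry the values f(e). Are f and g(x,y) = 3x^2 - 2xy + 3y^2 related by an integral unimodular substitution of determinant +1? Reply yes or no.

D₁ = -32, D₂ = -32
f is negative-definite; reduce −f:
−f: flip: (3,-2,3)→(3,2,3)
−f: reduced (well bottom): (3,2,3) with a≤c, −a<b≤a
flip sign back: reduced form of f is (-3,-2,-3)
g: flip: (3,-2,3)→(3,2,3)
g: reduced (well bottom): (3,2,3) with a≤c, −a<b≤a
reduced forms (-3, -2, -3) vs (3, 2, 3) ⇒ inequivalent

no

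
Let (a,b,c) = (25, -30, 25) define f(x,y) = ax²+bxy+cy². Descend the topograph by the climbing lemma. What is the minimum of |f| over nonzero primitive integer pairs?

translate: b→20 (≡-30 mod 50), so (25,-30,25)→(25,20,20)
flip: (25,20,20)→(20,-20,25)
translate: b→20 (≡-20 mod 40), so (20,-20,25)→(20,20,25)
reduced (well bottom): (20,20,25) with a≤c, −a<b≤a
well minimum = a = 20

20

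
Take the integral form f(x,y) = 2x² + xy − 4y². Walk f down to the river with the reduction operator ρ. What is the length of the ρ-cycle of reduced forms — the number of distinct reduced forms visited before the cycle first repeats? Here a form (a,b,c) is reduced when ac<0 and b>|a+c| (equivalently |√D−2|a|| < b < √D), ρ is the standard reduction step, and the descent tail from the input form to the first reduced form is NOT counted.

D = 33, ⌊√D⌋ = 5
descent: ρ → (-4,-1,2)
descent: ρ → (2,5,-1)  [lands on river]
river: ρ → (-1,5,2)
river: ρ → (2,3,-3)
river: ρ → (-3,3,2)
ρ-cycle length = 4 (tail of 2 descent steps not counted)

4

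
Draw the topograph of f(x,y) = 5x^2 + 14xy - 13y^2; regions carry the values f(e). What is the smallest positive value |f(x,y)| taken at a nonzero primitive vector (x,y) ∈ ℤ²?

river: ρ → (-13,12,6)
river: ρ → (6,12,-13)
river: ρ → (-13,14,5)
river: ρ → (5,16,-10)
river: ρ → (-10,4,11)
river: ρ → (11,18,-3)
river: ρ → (-3,18,11)
river: ρ → (11,4,-10)
river: ρ → (-10,16,5)
river: ρ → (5,14,-13)
closes: descent 0, river 10
min |a| on river = 3

3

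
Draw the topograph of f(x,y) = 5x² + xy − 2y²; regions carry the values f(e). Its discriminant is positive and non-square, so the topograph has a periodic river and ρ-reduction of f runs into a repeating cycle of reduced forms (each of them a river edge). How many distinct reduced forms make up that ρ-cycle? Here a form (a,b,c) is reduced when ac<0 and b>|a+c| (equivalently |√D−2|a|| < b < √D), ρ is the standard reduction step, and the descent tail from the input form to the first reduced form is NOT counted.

D = 41, ⌊√D⌋ = 6
descent: ρ → (-2,3,4)  [lands on river]
river: ρ → (4,5,-1)
river: ρ → (-1,5,4)
river: ρ → (4,3,-2)
river: ρ → (-2,5,2)
river: ρ → (2,3,-4)
river: ρ → (-4,5,1)
river: ρ → (1,5,-4)
river: ρ → (-4,3,2)
river: ρ → (2,5,-2)
ρ-cycle length = 10 (tail of 1 descent step not counted)

10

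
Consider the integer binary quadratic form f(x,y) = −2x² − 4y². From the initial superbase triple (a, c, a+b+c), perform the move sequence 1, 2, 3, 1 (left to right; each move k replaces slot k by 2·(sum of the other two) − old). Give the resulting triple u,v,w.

start (-2,-4,-6) = (f(1,0),f(0,1),f(1,1))
replace slot 1: 2·((-4)+(-6)) − (-2) = -18 → (-18,-4,-6)
replace slot 2: 2·((-18)+(-6)) − (-4) = -44 → (-18,-44,-6)
replace slot 3: 2·((-18)+(-44)) − (-6) = -118 → (-18,-44,-118)
replace slot 1: 2·((-44)+(-118)) − (-18) = -306 → (-306,-44,-118)

-306,-44,-118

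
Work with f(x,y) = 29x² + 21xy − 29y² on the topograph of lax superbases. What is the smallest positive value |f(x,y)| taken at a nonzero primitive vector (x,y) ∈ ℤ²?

river: ρ → (-29,37,21)
river: ρ → (21,47,-19)
river: ρ → (-19,29,39)
river: ρ → (39,49,-9)
river: ρ → (-9,59,9)
river: ρ → (9,49,-39)
river: ρ → (-39,29,19)
river: ρ → (19,47,-21)
river: ρ → (-21,37,29)
river: ρ → (29,21,-29)
closes: descent 0, river 10
min |a| on river = 9

9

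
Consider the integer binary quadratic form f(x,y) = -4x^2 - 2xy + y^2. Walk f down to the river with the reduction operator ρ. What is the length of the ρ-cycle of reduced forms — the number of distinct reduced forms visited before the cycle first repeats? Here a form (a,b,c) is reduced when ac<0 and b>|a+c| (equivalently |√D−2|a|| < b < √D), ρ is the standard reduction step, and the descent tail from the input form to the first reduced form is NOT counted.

D = 20, ⌊√D⌋ = 4
descent: ρ → (1,4,-1)  [lands on river]
river: ρ → (-1,4,1)
ρ-cycle length = 2 (tail of 1 descent step not counted)

2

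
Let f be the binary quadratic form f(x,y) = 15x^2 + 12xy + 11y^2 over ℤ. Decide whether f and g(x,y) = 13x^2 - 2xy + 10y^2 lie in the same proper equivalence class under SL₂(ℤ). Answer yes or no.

D₁ = -516, D₂ = -516
f: flip: (15,12,11)→(11,-12,15)
f: translate: b→10 (≡-12 mod 22), so (11,-12,15)→(11,10,14)
f: reduced (well bottom): (11,10,14) with a≤c, −a<b≤a
g: flip: (13,-2,10)→(10,2,13)
g: reduced (well bottom): (10,2,13) with a≤c, −a<b≤a
reduced forms (11, 10, 14) vs (10, 2, 13) ⇒ inequivalent

no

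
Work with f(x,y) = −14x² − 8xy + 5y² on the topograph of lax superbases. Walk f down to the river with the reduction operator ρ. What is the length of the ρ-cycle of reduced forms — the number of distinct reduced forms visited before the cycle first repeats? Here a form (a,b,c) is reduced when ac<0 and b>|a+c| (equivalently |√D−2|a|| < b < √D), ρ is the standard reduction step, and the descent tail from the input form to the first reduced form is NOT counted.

D = 344, ⌊√D⌋ = 18
descent: ρ → (5,18,-1)  [lands on river]
river: ρ → (-1,18,5)
river: ρ → (5,12,-10)
river: ρ → (-10,8,7)
river: ρ → (7,6,-11)
river: ρ → (-11,16,2)
river: ρ → (2,16,-11)
river: ρ → (-11,6,7)
river: ρ → (7,8,-10)
river: ρ → (-10,12,5)
ρ-cycle length = 10 (tail of 1 descent step not counted)

10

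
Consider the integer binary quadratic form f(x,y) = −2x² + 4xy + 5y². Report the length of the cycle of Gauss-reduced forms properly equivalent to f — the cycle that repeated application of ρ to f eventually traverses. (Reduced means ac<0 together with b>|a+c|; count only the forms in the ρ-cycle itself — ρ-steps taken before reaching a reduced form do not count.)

D = 56, ⌊√D⌋ = 7
river: ρ → (5,6,-1)
river: ρ → (-1,6,5)
river: ρ → (5,4,-2)
river: ρ → (-2,4,5)
ρ-cycle length = 4 (tail of 0 descent steps not counted)

4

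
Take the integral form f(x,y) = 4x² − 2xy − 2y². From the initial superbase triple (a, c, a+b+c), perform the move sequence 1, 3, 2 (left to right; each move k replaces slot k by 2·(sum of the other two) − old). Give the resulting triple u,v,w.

start (4,-2,0) = (f(1,0),f(0,1),f(1,1))
replace slot 1: 2·((-2)+0) − 4 = -8 → (-8,-2,0)
replace slot 3: 2·((-8)+(-2)) − 0 = -20 → (-8,-2,-20)
replace slot 2: 2·((-8)+(-20)) − (-2) = -54 → (-8,-54,-20)

-8,-54,-20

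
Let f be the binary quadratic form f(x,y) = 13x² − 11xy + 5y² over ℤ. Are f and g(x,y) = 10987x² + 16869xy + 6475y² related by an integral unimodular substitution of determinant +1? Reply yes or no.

D₁ = -139, D₂ = -139
f: flip: (13,-11,5)→(5,11,13)
f: translate: b→1 (≡11 mod 10), so (5,11,13)→(5,1,7)
f: reduced (well bottom): (5,1,7) with a≤c, −a<b≤a
g: translate: b→-5105 (≡16869 mod 21974), so (10987,16869,6475)→(10987,-5105,593)
g: flip: (10987,-5105,593)→(593,5105,10987)
g: translate: b→361 (≡5105 mod 1186), so (593,5105,10987)→(593,361,55)
g: flip: (593,361,55)→(55,-361,593)
g: translate: b→-31 (≡-361 mod 110), so (55,-361,593)→(55,-31,5)
g: flip: (55,-31,5)→(5,31,55)
g: translate: b→1 (≡31 mod 10), so (5,31,55)→(5,1,7)
g: reduced (well bottom): (5,1,7) with a≤c, −a<b≤a
reduced forms (5, 1, 7) vs (5, 1, 7) ⇒ equivalent

yes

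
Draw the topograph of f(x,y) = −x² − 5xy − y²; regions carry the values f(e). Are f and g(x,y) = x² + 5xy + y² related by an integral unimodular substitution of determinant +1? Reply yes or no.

D₁ = 21, D₂ = 21
river cycle of f (length 2): (-1, 3, 3), (3, 3, -1)
river cycle of g (length 2): (1, 3, -3), (-3, 3, 1)
cycles differ ⇒ inequivalent

no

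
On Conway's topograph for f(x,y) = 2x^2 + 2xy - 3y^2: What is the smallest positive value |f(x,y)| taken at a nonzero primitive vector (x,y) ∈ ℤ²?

river: ρ → (-3,4,1)
river: ρ → (1,4,-3)
river: ρ → (-3,2,2)
river: ρ → (2,2,-3)
closes: descent 0, river 4
min |a| on river = 1

1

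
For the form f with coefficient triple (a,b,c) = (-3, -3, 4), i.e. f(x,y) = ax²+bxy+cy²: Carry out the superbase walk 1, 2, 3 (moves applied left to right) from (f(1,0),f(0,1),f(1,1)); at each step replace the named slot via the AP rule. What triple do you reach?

start (-3,4,-2) = (f(1,0),f(0,1),f(1,1))
replace slot 1: 2·(4+(-2)) − (-3) = 7 → (7,4,-2)
replace slot 2: 2·(7+(-2)) − 4 = 6 → (7,6,-2)
replace slot 3: 2·(7+6) − (-2) = 28 → (7,6,28)

7,6,28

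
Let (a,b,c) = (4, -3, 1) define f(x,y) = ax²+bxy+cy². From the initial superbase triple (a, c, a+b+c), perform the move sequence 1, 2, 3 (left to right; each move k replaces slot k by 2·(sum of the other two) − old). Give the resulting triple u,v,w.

start (4,1,2) = (f(1,0),f(0,1),f(1,1))
replace slot 1: 2·(1+2) − 4 = 2 → (2,1,2)
replace slot 2: 2·(2+2) − 1 = 7 → (2,7,2)
replace slot 3: 2·(2+7) − 2 = 16 → (2,7,16)

2,7,16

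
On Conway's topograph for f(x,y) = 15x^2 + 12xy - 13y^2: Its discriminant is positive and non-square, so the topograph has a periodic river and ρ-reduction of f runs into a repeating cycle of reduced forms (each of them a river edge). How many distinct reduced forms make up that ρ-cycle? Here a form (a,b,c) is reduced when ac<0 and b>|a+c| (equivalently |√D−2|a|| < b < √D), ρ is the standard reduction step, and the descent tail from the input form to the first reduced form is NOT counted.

D = 924, ⌊√D⌋ = 30
river: ρ → (-13,14,14)
river: ρ → (14,14,-13)
river: ρ → (-13,12,15)
river: ρ → (15,18,-10)
river: ρ → (-10,22,11)
river: ρ → (11,22,-10)
river: ρ → (-10,18,15)
river: ρ → (15,12,-13)
ρ-cycle length = 8 (tail of 0 descent steps not counted)

8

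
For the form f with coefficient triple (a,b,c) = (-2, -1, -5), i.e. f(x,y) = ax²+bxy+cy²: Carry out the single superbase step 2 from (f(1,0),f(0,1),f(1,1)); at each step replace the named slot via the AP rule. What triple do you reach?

start (-2,-5,-8) = (f(1,0),f(0,1),f(1,1))
replace slot 2: 2·((-2)+(-8)) − (-5) = -15 → (-2,-15,-8)

-2,-15,-8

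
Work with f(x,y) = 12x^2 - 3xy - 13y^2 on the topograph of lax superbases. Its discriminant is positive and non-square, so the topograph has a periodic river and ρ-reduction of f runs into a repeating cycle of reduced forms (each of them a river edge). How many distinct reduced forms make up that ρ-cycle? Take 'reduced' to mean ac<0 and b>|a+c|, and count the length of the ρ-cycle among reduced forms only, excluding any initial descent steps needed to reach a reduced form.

D = 633, ⌊√D⌋ = 25
descent: ρ → (-13,3,12)  [lands on river]
river: ρ → (12,21,-4)
river: ρ → (-4,19,17)
river: ρ → (17,15,-6)
river: ρ → (-6,21,8)
river: ρ → (8,11,-16)
river: ρ → (-16,21,3)
river: ρ → (3,21,-16)
river: ρ → (-16,11,8)
river: ρ → (8,21,-6)
river: ρ → (-6,15,17)
river: ρ → (17,19,-4)
river: ρ → (-4,21,12)
river: ρ → (12,3,-13)
river: ρ → (-13,23,2)
river: ρ → (2,25,-1)
river: ρ → (-1,25,2)
river: ρ → (2,23,-13)
ρ-cycle length = 18 (tail of 1 descent step not counted)

18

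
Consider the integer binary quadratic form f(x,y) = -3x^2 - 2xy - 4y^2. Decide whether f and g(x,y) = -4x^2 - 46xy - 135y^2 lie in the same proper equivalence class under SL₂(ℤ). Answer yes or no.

D₁ = -44, D₂ = -44
f is negative-definite; reduce −f:
−f: reduced (well bottom): (3,2,4) with a≤c, −a<b≤a
flip sign back: reduced form of f is (-3,-2,-4)
g is negative-definite; reduce −g:
−g: translate: b→-2 (≡46 mod 8), so (4,46,135)→(4,-2,3)
−g: flip: (4,-2,3)→(3,2,4)
−g: reduced (well bottom): (3,2,4) with a≤c, −a<b≤a
flip sign back: reduced form of g is (-3,-2,-4)
reduced forms (-3, -2, -4) vs (-3, -2, -4) ⇒ equivalent

yes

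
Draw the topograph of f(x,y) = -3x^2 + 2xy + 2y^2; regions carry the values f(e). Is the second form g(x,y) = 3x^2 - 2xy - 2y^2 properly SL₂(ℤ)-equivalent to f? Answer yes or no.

D₁ = 28, D₂ = 28
river cycle of f (length 4): (2, 2, -3), (-3, 4, 1), (1, 4, -3), (-3, 2, 2)
river cycle of g (length 4): (-2, 2, 3), (3, 4, -1), (-1, 4, 3), (3, 2, -2)
cycles differ ⇒ inequivalent

no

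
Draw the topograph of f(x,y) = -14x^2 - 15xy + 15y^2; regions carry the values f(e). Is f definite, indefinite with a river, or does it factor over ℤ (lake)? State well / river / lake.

D = b²−4ac = (-15)² − 4·(-14)·15 = 1065
D > 0 non-square ⇒ indefinite ⇒ periodic river

river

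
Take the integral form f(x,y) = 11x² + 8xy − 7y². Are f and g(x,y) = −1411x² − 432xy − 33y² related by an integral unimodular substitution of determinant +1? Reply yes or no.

D₁ = 372, D₂ = 372
river cycle of f (length 10): (-7, 6, 12), (12, 18, -1), (-1, 18, 12), (12, 6, -7), (-7, 8, 11), (11, 14, -4), (-4, 18, 3), (3, 18, -4), (-4, 14, 11), (11, 8, -7)
river cycle of g (length 10): (-4, 14, 11), (11, 8, -7), (-7, 6, 12), (12, 18, -1), (-1, 18, 12), (12, 6, -7), (-7, 8, 11), (11, 14, -4), (-4, 18, 3), (3, 18, -4)
cycles coincide ⇒ equivalent

yes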